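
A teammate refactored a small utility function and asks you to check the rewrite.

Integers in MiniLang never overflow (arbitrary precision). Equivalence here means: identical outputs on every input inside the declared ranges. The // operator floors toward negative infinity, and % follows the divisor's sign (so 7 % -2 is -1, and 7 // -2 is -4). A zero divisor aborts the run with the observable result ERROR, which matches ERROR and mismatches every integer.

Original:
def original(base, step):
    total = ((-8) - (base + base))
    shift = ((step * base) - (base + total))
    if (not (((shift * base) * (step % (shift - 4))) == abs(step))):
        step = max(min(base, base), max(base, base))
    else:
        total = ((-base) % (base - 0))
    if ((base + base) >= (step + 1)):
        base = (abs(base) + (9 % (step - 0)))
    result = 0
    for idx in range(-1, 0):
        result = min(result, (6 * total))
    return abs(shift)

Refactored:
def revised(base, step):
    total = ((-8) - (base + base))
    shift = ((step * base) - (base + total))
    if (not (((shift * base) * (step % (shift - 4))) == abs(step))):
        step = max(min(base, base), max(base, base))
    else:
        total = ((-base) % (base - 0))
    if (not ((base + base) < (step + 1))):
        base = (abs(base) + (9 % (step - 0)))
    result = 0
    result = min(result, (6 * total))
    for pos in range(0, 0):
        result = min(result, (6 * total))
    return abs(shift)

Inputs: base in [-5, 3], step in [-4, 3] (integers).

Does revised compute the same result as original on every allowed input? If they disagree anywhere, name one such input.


The two versions differ — the changes include boolean connective usage differs, statement counts differ, comparison usage differs, min/max/abs usage differs, local variable names differ, arithmetic usage differs, loop structure differs, constant usage differs.
Tracing base=-1, step=2: original: total = -6; shift = 5; (not (((shift * base) * (step % (shift - 4))) == abs(step))) -> true; step = -1; ((base + base) >= (step + 1)) -> false; result = 0; [idx=-1]; result = -36; return 5 | revised: total = -6; shift = 5; (not (((shift * base) * (step % (shift - 4))) == abs(step))) -> true; step = -1; (not ((base + base) < (step + 1))) -> false; result = 0; result = -36; the pos loop: no iterations; return 5 — matching result 5.
Sweeping the whole domain (72 inputs) finds no disagreement.
verdict: equivalent


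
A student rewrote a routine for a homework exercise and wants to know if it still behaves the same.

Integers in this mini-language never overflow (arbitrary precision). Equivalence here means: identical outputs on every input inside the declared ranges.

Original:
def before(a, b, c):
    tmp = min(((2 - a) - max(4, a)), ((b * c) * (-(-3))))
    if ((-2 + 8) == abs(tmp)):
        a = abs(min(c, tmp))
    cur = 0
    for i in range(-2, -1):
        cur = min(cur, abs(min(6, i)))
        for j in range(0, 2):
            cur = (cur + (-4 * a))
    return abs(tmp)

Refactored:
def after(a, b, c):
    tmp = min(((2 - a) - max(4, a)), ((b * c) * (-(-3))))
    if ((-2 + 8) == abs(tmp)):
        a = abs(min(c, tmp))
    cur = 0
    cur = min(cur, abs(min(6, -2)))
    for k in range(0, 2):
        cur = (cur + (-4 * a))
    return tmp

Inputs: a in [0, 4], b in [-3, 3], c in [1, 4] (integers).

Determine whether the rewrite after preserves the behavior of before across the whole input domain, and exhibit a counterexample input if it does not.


Run the pair on a=0, b=-3, c=1.
before: tmp := -9 | ((-2 + 8) == abs(tmp)): false | cur := 0 | iter i=-2: | cur := 0 | iter j=0: | cur := 0 | iter j=1: | cur := 0 | result 9
after: tmp := -9 | ((-2 + 8) == abs(tmp)): false | cur := 0 | cur := 0 | iter k=0: | cur := 0 | iter k=1: | cur := 0 | result -9
9 and -9 differ, so these are not the same function on this domain.
verdict: not equivalent; witness: a=0, b=-3, c=1


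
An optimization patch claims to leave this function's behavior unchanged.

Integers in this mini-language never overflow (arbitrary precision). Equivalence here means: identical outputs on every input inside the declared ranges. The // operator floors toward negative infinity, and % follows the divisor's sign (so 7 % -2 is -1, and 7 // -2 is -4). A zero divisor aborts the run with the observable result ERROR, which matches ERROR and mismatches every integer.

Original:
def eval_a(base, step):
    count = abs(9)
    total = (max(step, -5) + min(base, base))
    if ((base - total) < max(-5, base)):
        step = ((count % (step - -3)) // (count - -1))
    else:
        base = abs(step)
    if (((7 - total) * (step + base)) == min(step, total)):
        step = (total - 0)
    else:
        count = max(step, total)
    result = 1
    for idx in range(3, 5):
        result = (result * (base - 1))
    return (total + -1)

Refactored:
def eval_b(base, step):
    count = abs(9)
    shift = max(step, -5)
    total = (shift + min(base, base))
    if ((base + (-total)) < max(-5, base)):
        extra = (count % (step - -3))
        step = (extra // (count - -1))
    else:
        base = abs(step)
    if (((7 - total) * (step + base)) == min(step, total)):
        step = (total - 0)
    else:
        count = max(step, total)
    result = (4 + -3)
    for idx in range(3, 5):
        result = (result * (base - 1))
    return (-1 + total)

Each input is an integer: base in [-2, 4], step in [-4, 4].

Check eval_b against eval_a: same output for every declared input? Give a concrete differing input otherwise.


Behavior is preserved: although statement counts differ; also local variable names differ; also constant usage differs; also arithmetic usage differs, the outputs never diverge.
Spot check at base=1, step=-4 — eval_a: count = 9; total = -3; ((base - total) < max(-5, base)) -> false; base = 4; (((7 - total) * (step + base)) == min(step, total)) -> false; count = -3; result = 1; [idx=3]; result = 3; [idx=4]; result = 9; return -4. eval_b: count = 9; shift = -4; total = -3; ((base + (-total)) < max(-5, base)) -> false; base = 4; (((7 - total) * (step + base)) == min(step, total)) -> false; count = -3; result = 1; [idx=3]; result = 3; [idx=4]; result = 9; return -4. Both give -4.
Checked all 63 inputs in the declared domain: the outputs agree on every one.
verdict: equivalent


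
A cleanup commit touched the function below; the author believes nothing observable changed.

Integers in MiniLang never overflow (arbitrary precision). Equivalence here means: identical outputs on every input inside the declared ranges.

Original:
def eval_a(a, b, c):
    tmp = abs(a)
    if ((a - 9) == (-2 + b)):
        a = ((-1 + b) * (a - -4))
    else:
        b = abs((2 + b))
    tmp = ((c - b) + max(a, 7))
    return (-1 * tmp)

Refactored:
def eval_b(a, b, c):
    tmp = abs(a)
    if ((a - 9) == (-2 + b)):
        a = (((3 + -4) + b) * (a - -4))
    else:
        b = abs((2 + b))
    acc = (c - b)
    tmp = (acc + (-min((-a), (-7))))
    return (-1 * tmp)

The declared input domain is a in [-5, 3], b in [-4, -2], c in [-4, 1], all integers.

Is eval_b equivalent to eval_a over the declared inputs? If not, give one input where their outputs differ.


Although statement counts differ, plus min/max/abs usage differs, plus arithmetic usage differs, plus constant usage differs, plus local variable names differ, 162/162 inputs agree.
verdict: equivalent


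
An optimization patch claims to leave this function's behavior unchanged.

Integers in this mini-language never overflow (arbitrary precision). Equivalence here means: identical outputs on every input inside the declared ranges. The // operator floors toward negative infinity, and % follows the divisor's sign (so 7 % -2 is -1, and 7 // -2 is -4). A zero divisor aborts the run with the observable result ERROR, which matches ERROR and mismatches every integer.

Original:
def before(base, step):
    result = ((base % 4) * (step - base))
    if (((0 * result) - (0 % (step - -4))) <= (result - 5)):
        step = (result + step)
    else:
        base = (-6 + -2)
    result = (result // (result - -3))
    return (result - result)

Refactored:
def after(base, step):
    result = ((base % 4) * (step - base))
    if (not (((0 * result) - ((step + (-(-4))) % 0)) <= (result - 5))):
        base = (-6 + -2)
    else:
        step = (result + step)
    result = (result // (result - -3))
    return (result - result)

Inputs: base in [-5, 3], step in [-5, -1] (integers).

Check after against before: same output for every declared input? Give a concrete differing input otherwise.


Not equivalent: base=-5, step=-5 separates them (0 vs ERROR).
before: result := 0 | (((0 * result) - (0 % (step - -4))) <= (result - 5)): false | base := -8 | result := 0 | result 0
after: result := 0 | divide-by-zero, output ERROR
verdict: not equivalent; witness: base=-5, step=-5


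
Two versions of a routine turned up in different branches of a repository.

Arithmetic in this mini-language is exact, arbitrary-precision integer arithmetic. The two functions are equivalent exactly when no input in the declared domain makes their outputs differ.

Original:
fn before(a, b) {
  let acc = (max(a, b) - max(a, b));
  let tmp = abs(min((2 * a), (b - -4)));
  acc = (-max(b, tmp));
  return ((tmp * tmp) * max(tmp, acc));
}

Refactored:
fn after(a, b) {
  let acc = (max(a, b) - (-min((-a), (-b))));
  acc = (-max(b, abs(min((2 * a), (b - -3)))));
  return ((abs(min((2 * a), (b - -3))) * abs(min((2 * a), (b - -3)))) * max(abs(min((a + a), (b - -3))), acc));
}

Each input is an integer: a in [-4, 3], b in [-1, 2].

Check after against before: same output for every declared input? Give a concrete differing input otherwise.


These are not equivalent — on a=2, b=-1 the outputs split (27 vs 8).
before: acc=0, then tmp=3, then acc=-3, then returns 27
after: acc=0, then acc=-2, then returns 8
verdict: not equivalent; witness: a=2, b=-1


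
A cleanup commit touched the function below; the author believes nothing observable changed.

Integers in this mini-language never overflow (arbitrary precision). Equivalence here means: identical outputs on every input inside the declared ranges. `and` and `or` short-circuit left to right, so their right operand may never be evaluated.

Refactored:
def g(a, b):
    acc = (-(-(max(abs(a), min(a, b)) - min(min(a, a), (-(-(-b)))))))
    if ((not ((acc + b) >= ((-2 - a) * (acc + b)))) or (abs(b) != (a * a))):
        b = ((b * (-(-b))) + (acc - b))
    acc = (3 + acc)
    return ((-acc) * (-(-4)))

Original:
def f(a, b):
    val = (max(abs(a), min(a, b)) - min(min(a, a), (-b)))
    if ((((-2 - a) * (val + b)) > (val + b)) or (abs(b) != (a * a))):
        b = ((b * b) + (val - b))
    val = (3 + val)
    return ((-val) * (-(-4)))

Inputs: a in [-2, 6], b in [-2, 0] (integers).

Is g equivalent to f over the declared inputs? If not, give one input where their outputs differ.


Changes here: local variable names differ, boolean connective usage differs, comparison usage differs; the full 27-point sweep finds no disagreement.
verdict: equivalent


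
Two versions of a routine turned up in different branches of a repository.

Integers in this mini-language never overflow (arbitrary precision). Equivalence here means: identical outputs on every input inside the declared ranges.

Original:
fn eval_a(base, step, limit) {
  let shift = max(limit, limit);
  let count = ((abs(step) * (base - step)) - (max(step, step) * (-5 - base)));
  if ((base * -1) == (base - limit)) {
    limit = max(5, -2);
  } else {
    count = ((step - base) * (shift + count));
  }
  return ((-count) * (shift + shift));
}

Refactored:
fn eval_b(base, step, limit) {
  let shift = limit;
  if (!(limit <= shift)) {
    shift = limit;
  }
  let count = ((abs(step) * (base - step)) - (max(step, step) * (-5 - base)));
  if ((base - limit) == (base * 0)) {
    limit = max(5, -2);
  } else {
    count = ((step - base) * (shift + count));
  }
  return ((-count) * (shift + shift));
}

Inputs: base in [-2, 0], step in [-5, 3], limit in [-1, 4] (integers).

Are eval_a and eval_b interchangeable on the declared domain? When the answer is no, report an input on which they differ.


Take base=-1, step=-5, limit=-1.
eval_a: shift=-1, then count=0, then ((base * -1) == (base - limit)) is false, then count=4, then returns 8
eval_b: shift=-1, then (!(limit <= shift)) is false, then count=0, then ((base - limit) == (base * 0)) is true, then limit=5, then returns 0
8 and 0 differ, so these are not the same function on this domain.
verdict: not equivalent; witness: base=-1, step=-5, limit=-1


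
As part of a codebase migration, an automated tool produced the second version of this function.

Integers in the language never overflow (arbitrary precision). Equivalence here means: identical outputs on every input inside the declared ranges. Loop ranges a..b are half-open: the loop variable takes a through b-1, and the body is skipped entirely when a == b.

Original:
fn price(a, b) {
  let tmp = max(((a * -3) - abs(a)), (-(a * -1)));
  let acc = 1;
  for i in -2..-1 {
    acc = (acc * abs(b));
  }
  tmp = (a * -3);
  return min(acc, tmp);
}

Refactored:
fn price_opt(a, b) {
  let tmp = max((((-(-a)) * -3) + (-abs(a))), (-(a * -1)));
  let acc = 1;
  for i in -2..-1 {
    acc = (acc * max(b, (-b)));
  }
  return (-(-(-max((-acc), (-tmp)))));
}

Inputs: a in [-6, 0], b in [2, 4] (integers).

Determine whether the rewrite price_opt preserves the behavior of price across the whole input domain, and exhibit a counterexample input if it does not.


On input a=-1, b=3, price returns 3 while price_opt returns 2.
verdict: not equivalent; witness: a=-1, b=3


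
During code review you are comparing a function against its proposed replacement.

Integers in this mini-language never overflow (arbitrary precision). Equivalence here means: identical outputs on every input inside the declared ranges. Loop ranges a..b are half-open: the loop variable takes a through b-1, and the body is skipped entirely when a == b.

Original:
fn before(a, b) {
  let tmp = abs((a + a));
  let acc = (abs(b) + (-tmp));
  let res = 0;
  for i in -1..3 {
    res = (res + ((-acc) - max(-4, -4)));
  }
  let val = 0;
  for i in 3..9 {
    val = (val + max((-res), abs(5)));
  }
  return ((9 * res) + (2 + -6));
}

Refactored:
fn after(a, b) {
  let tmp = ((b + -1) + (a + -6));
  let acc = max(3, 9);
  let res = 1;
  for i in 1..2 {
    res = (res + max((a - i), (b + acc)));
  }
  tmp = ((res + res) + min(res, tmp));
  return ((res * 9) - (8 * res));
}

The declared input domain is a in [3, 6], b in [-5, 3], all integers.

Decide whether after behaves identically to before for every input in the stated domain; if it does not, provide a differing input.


The rewrite breaks on a=3, b=-5, where the results are 176 and 5.
before: tmp := 6 | acc := -1 | res := 0 | iter i=-1: | res := 5 | iter i=0: | res := 10 | iter i=1: | res := 15 | iter i=2: | res := 20 | val := 0 | iter i=3: | val := 5 | iter i=4: | val := 10 | iter i=5: | val := 15 | iter i=6: | val := 20 | iter i=7: | val := 25 | iter i=8: | val := 30 | result 176
after: tmp := -9 | acc := 9 | res := 1 | iter i=1: | res := 5 | tmp := 1 | result 5
verdict: not equivalent; witness: a=3, b=-5


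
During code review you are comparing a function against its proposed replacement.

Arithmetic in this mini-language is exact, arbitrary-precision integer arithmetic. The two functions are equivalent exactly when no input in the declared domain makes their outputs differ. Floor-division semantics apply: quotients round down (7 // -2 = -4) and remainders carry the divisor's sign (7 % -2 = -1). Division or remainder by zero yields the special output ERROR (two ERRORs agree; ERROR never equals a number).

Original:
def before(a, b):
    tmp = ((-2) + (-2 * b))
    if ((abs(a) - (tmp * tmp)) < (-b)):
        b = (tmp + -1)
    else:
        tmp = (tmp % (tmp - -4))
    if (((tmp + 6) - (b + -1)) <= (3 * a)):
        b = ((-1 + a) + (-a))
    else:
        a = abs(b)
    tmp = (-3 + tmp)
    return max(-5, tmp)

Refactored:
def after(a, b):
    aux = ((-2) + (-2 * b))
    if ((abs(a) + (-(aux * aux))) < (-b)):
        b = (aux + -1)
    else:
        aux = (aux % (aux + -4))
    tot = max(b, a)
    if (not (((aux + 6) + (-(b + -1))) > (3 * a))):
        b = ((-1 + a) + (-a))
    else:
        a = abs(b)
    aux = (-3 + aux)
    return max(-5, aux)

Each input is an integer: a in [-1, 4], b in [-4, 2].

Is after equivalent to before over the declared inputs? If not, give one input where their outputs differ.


The rewrite breaks on a=4, b=0, where the results are -3 and -5.
before: tmp := -2 | ((abs(a) - (tmp * tmp)) < (-b)): false | tmp := 0 | (((tmp + 6) - (b + -1)) <= (3 * a)): true | b := -1 | tmp := -3 | result -3
after: aux := -2 | ((abs(a) + (-(aux * aux))) < (-b)): false | aux := -2 | tot := 4 | (not (((aux + 6) + (-(b + -1))) > (3 * a))): true | b := -1 | aux := -5 | result -5
verdict: not equivalent; witness: a=4, b=0


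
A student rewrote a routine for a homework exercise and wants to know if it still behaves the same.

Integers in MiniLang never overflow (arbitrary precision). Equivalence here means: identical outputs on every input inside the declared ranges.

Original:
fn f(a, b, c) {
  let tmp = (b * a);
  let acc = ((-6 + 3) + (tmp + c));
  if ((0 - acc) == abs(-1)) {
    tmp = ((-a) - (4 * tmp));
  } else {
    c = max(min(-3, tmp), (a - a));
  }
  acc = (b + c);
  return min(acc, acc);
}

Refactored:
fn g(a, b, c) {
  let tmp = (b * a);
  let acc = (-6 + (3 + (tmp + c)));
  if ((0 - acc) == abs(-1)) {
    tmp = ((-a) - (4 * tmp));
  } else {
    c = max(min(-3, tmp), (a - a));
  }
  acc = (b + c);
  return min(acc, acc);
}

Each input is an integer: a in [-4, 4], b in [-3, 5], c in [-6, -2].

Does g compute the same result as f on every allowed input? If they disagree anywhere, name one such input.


Equivalent — the differences include same computation, different form, yet no declared input distinguishes the two.
Spot check at a=-2, b=3, c=-2 — f: tmp = -6; acc = -11; ((0 - acc) == abs(-1)) -> false; c = 0; acc = 3; return 3. g: tmp = -6; acc = -11; ((0 - acc) == abs(-1)) -> false; c = 0; acc = 3; return 3. Both give 3.
Every one of the 405 inputs gives matching results.
verdict: equivalent


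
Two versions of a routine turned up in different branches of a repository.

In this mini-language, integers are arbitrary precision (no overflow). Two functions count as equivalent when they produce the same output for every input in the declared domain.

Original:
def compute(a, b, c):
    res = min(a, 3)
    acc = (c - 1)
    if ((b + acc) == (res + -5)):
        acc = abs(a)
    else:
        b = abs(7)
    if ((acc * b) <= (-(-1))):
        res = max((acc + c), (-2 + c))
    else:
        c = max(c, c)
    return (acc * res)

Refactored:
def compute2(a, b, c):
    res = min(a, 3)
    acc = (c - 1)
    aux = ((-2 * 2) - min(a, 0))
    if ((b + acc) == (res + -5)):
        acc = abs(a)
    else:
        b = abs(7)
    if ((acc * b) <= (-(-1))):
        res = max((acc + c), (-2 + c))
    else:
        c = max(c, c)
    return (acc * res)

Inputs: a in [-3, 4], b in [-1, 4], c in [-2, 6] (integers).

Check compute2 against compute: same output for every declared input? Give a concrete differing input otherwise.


Side by side, the visible changes include: min/max/abs usage differs, statement counts differ, constant usage differs, local variable names differ, arithmetic usage differs.
As a probe, take a=4, b=1, c=0: compute runs res := 3 | acc := -1 | ((b + acc) == (res + -5)): false | b := 7 | ((acc * b) <= (-(-1))): true | res := -1 | result 1; compute2 runs res := 3 | acc := -1 | aux := -4 | ((b + acc) == (res + -5)): false | b := 7 | ((acc * b) <= (-(-1))): true | res := -1 | result 1; both end at 1.
An exhaustive pass over the 432 declared inputs shows identical outputs.
verdict: equivalent


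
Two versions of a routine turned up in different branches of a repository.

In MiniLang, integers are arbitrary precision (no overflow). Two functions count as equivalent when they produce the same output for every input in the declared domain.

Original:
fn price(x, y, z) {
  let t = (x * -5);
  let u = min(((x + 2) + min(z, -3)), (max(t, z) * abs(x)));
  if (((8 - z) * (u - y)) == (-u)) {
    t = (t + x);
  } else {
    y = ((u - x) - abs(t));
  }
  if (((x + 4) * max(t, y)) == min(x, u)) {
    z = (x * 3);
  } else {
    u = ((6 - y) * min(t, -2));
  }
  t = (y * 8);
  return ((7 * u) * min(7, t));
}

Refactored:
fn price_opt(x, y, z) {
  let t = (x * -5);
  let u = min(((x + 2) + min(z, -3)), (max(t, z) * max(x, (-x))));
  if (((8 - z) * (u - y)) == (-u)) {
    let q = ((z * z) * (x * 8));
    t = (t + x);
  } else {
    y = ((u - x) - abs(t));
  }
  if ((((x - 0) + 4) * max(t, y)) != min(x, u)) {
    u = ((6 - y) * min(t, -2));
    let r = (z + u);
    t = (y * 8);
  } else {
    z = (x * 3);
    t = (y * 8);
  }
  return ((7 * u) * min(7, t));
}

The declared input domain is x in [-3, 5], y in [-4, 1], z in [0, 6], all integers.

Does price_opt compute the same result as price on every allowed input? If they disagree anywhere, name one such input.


The two versions differ — the changes include comparison usage differs; and statement counts differ; and constant usage differs; and min/max/abs usage differs; and arithmetic usage differs; and local variable names differ.
Spot check at x=2, y=-1, z=3 — price: t = -10; u = 1; (((8 - z) * (u - y)) == (-u)) -> false; y = -11; (((x + 4) * max(t, y)) == min(x, u)) -> false; u = -170; t = -88; return 104720. price_opt: t = -10; u = 1; (((8 - z) * (u - y)) == (-u)) -> false; y = -11; ((((x - 0) + 4) * max(t, y)) != min(x, u)) -> true; u = -170; r = -167; t = -88; return 104720. Both give 104720.
Sweeping the whole domain (378 inputs) finds no disagreement.
verdict: equivalent


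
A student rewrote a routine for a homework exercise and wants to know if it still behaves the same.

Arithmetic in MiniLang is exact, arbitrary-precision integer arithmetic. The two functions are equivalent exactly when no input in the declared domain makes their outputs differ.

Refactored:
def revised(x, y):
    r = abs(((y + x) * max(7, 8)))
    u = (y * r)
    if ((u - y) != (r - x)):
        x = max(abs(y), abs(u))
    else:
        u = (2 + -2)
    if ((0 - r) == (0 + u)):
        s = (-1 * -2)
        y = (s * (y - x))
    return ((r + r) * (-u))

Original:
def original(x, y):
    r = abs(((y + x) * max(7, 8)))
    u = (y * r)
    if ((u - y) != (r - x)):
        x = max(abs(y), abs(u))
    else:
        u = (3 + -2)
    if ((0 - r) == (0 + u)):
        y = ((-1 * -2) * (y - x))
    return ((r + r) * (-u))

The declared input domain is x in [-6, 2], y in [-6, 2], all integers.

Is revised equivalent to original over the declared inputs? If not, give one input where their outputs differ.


The rewrite breaks on x=1, y=1, where the results are -32 and 0.
original: r becomes 16; next u becomes 16; next ((u - y) != (r - x)) evaluates to false; next u becomes 1; next ((0 - r) == (0 + u)) evaluates to false; next final value -32
revised: r becomes 16; next u becomes 16; next ((u - y) != (r - x)) evaluates to false; next u becomes 0; next ((0 - r) == (0 + u)) evaluates to false; next final value 0
verdict: not equivalent; witness: x=1, y=1


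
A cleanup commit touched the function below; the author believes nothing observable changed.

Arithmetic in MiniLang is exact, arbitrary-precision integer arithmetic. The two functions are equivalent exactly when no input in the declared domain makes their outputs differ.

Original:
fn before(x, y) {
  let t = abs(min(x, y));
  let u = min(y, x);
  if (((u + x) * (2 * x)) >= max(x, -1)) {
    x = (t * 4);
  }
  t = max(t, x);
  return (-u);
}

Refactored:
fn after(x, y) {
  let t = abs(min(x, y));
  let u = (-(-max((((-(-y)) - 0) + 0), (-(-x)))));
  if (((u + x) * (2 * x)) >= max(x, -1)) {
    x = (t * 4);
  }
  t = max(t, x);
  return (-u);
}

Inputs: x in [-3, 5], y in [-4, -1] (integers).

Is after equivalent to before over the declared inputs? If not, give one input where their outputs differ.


Not equivalent: x=-3, y=-4 separates them (4 vs 3).
before: t becomes 4; next u becomes -4; next (((u + x) * (2 * x)) >= max(x, -1)) evaluates to true; next x becomes 16; next t becomes 16; next final value 4
after: t becomes 4; next u becomes -3; next (((u + x) * (2 * x)) >= max(x, -1)) evaluates to true; next x becomes 16; next t becomes 16; next final value 3
verdict: not equivalent; witness: x=-3, y=-4


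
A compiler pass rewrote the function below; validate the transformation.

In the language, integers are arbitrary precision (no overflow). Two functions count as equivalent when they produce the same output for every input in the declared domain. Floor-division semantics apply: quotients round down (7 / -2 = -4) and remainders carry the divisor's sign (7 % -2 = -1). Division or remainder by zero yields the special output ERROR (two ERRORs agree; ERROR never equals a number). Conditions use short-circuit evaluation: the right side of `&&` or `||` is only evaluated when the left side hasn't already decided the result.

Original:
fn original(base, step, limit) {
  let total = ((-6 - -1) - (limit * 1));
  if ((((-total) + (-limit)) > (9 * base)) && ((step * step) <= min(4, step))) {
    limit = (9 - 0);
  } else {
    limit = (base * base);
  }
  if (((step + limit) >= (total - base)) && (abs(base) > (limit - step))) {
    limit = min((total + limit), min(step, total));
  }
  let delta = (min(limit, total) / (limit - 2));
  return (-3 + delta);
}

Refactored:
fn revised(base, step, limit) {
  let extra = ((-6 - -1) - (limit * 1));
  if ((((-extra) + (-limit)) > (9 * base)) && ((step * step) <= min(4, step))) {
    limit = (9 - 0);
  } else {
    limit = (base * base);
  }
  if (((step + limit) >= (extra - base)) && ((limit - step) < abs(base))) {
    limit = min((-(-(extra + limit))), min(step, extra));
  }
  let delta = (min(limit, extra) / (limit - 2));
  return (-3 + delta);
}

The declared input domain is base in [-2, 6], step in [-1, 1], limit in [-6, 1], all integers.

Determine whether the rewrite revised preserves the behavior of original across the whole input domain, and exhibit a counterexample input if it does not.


Reading the diff, among the changes: comparison usage differs; local variable names differ.
Tracing base=1, step=-1, limit=-5: original: total = 0; ((((-total) + (-limit)) > (9 * base)) && ((step * step) <= min(4, step))) -> false; limit = 1; (((step + limit) >= (total - base)) && (abs(base) > (limit - step))) -> false; delta = 0; return -3 | revised: extra = 0; ((((-extra) + (-limit)) > (9 * base)) && ((step * step) <= min(4, step))) -> false; limit = 1; (((step + limit) >= (extra - base)) && ((limit - step) < abs(base))) -> false; delta = 0; return -3 — matching result -3.
Across all 216 domain points the two functions coincide.
verdict: equivalent


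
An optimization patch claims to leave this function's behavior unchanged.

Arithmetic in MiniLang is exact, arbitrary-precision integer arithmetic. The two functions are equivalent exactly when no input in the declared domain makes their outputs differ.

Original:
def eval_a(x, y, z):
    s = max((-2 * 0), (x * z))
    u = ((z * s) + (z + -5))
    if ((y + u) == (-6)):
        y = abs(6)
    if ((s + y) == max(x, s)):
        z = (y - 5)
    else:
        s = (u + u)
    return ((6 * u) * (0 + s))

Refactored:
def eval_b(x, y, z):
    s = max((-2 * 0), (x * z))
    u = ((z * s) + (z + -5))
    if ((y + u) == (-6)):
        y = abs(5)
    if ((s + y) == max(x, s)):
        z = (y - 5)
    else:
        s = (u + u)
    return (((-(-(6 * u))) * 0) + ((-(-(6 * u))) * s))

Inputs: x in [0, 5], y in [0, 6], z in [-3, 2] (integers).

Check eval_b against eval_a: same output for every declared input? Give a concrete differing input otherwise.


Evaluate both at x=5, y=0, z=-1.
eval_a: s becomes 0; next u becomes -6; next ((y + u) == (-6)) evaluates to true; next y becomes 6; next ((s + y) == max(x, s)) evaluates to false; next s becomes -12; next final value 432
eval_b: s becomes 0; next u becomes -6; next ((y + u) == (-6)) evaluates to true; next y becomes 5; next ((s + y) == max(x, s)) evaluates to true; next z becomes 0; next final value 0
432 != 0, so the rewrite changes behavior.
verdict: not equivalent; witness: x=5, y=0, z=-1


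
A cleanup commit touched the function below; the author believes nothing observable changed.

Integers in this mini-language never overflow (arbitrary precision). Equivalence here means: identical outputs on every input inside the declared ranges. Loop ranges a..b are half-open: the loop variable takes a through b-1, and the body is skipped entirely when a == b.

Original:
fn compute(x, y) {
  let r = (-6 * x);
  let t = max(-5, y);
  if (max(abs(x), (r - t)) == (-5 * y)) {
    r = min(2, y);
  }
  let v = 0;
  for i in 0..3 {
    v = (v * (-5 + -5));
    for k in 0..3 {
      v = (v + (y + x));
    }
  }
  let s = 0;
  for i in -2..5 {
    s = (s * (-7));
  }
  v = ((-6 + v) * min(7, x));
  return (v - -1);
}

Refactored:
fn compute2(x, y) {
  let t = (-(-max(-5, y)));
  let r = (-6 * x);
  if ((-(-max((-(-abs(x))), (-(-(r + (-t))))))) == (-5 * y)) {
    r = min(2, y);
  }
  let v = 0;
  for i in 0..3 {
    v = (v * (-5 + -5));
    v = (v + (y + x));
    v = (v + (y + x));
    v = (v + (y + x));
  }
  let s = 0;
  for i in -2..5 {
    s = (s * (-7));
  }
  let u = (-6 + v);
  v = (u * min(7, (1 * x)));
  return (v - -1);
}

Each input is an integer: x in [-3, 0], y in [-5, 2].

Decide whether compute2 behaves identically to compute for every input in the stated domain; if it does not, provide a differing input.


Although loop structure differs, statement counts differ, constant usage differs, local variable names differ, arithmetic usage differs, 32/32 inputs agree.
verdict: equivalent


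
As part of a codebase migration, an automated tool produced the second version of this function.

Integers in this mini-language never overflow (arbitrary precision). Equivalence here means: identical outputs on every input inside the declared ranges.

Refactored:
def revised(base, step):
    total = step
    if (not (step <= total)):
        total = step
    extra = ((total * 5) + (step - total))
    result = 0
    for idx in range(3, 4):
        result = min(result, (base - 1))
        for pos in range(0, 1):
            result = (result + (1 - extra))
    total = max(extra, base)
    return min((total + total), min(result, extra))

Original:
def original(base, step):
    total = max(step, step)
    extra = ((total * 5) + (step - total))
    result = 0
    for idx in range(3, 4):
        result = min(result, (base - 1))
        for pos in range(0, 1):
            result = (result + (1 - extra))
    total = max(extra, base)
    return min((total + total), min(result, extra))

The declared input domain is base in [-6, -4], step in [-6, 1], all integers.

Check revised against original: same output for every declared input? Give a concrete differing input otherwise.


The two are interchangeable: branching structure differs; and statement counts differ; and comparison usage differs; and boolean connective usage differs; and min/max/abs usage differs, and every declared input agrees.
One worked example (base=-4, step=1) — original: total = 1; extra = 5; result = 0; [idx=3]; result = -5; [pos=0]; result = -9; total = 5; return -9; revised: total = 1; (not (step <= total)) -> false; extra = 5; result = 0; [idx=3]; result = -5; [pos=0]; result = -9; total = 5; return -9; agreement on -9.
Every one of the 24 inputs gives matching results.
verdict: equivalent


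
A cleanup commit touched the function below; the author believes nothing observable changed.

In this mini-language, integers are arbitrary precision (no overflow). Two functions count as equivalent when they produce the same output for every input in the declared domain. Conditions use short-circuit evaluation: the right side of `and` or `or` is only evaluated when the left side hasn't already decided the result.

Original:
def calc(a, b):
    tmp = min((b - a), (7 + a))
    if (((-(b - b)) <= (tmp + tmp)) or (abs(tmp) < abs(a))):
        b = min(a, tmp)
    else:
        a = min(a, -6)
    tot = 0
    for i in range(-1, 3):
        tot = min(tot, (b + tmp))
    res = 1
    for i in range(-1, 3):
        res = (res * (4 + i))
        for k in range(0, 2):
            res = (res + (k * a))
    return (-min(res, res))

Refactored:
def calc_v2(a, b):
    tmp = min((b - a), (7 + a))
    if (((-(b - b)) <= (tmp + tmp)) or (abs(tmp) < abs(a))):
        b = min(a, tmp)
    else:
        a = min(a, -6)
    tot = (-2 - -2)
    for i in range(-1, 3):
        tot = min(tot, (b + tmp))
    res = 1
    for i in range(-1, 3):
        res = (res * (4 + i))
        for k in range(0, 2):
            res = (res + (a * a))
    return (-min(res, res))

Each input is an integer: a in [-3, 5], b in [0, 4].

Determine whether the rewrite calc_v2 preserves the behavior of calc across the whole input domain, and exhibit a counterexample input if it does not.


Not equivalent: a=-3, b=0 separates them (111 vs -3186).
calc: tmp becomes 3; next (((-(b - b)) <= (tmp + tmp)) or (abs(tmp) < abs(a))) evaluates to true; next b becomes -3; next tot becomes 0; next at i=-1:; next tot becomes 0; next at i=0:; next tot becomes 0; next at i=1:; next tot becomes 0; next at i=2:; next tot becomes 0; next res becomes 1; next at i=-1:; next res becomes 3; next at k=0:; next res becomes 3; next at k=1:; next res becomes 0; next at i=0:; next res becomes 0; next at k=0:; next res becomes 0; next at k=1:; next res becomes -3; next at i=1:; next res becomes -15; next at k=0:; next res becomes -15; next at k=1:; next res becomes -18; next at i=2:; next res becomes -108; next at k=0:; next res becomes -108; next at k=1:; next res becomes -111; next final value 111
calc_v2: tmp becomes 3; next (((-(b - b)) <= (tmp + tmp)) or (abs(tmp) < abs(a))) evaluates to true; next b becomes -3; next tot becomes 0; next at i=-1:; next tot becomes 0; next at i=0:; next tot becomes 0; next at i=1:; next tot becomes 0; next at i=2:; next tot becomes 0; next res becomes 1; next at i=-1:; next res becomes 3; next at k=0:; next res becomes 12; next at k=1:; next res becomes 21; next at i=0:; next res becomes 84; next at k=0:; next res becomes 93; next at k=1:; next res becomes 102; next at i=1:; next res becomes 510; next at k=0:; next res becomes 519; next at k=1:; next res becomes 528; next at i=2:; next res becomes 3168; next at k=0:; next res becomes 3177; next at k=1:; next res becomes 3186; next final value -3186
verdict: not equivalent; witness: a=-3, b=0


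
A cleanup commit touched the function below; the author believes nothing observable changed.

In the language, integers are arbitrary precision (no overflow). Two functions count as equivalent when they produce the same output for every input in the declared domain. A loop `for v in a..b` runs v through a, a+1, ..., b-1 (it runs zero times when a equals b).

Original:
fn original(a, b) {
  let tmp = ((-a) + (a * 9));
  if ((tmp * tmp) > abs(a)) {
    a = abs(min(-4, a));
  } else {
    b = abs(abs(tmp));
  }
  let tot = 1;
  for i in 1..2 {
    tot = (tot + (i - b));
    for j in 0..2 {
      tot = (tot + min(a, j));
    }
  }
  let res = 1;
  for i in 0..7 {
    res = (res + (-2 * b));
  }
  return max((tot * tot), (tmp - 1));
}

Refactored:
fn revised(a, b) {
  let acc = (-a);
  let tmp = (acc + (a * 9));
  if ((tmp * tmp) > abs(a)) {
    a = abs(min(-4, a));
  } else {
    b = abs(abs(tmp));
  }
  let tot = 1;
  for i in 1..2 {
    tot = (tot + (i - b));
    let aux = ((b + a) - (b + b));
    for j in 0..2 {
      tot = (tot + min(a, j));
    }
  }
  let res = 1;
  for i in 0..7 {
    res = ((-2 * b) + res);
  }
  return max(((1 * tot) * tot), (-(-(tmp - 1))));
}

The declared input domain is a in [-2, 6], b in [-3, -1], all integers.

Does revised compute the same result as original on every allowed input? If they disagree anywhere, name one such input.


Side by side, the visible changes include: local variable names differ, statement counts differ, constant usage differs, arithmetic usage differs.
Tracing a=6, b=-1: original: tmp := 48 | ((tmp * tmp) > abs(a)): true | a := 4 | tot := 1 | iter i=1: | tot := 3 | iter j=0: | tot := 3 | iter j=1: | tot := 4 | res := 1 | iter i=0: | res := 3 | iter i=1: | res := 5 | iter i=2: | res := 7 | iter i=3: | res := 9 | iter i=4: | res := 11 | iter i=5: | res := 13 | iter i=6: | res := 15 | result 47 | revised: acc := -6 | tmp := 48 | ((tmp * tmp) > abs(a)): true | a := 4 | tot := 1 | iter i=1: | tot := 3 | aux := 5 | iter j=0: | tot := 3 | iter j=1: | tot := 4 | res := 1 | iter i=0: | res := 3 | iter i=1: | res := 5 | iter i=2: | res := 7 | iter i=3: | res := 9 | iter i=4: | res := 11 | iter i=5: | res := 13 | iter i=6: | res := 15 | result 47 — matching result 47.
Sweeping the whole domain (27 inputs) finds no disagreement.
verdict: equivalent


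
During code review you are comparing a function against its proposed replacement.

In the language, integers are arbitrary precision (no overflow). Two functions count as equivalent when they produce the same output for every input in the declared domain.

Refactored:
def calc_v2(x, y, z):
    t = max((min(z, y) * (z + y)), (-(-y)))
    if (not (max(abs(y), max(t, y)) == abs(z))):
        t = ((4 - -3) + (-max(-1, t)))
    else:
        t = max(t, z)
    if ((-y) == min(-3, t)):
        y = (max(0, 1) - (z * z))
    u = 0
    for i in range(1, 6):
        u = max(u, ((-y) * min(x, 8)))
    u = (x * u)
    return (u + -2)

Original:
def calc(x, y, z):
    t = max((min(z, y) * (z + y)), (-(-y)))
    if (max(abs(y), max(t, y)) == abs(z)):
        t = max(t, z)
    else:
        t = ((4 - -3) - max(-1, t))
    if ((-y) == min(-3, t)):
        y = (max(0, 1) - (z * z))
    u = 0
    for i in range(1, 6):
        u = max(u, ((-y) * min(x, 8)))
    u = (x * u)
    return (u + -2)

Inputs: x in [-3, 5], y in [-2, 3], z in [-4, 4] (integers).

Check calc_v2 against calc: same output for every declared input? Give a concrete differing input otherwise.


Equivalent — the differences include arithmetic usage differs, boolean connective usage differs, yet no declared input distinguishes the two.
One worked example (x=1, y=-1, z=-1) — calc: t := 2 | (max(abs(y), max(t, y)) == abs(z)): false | t := 5 | ((-y) == min(-3, t)): false | u := 0 | iter i=1: | u := 1 | iter i=2: | u := 1 | iter i=3: | u := 1 | iter i=4: | u := 1 | iter i=5: | u := 1 | u := 1 | result -1; calc_v2: t := 2 | (not (max(abs(y), max(t, y)) == abs(z))): true | t := 5 | ((-y) == min(-3, t)): false | u := 0 | iter i=1: | u := 1 | iter i=2: | u := 1 | iter i=3: | u := 1 | iter i=4: | u := 1 | iter i=5: | u := 1 | u := 1 | result -1; agreement on -1.
Checked all 486 inputs in the declared domain: the outputs agree on every one.
verdict: equivalent


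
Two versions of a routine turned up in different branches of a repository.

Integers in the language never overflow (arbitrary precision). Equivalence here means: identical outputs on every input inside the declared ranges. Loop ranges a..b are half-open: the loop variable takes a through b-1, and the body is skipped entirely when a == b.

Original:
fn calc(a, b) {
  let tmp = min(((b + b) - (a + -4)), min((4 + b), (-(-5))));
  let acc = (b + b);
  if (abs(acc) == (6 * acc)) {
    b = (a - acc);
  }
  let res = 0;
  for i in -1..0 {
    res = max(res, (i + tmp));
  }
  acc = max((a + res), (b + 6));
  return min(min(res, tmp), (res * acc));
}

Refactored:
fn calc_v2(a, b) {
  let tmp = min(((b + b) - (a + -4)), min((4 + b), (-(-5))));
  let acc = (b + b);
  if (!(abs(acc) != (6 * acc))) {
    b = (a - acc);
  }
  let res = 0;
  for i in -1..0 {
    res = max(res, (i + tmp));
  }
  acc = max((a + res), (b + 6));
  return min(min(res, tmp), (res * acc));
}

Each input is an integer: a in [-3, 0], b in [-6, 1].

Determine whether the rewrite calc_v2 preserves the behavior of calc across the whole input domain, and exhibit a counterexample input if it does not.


Reading the diff, among the changes: boolean connective usage differs; also comparison usage differs.
Tracing a=-2, b=-3: calc: tmp = 0; acc = -6; (abs(acc) == (6 * acc)) -> false; res = 0; [i=-1]; res = 0; acc = 3; return 0 | calc_v2: tmp = 0; acc = -6; (!(abs(acc) != (6 * acc))) -> false; res = 0; [i=-1]; res = 0; acc = 3; return 0 — matching result 0.
Sweeping the whole domain (32 inputs) finds no disagreement.
verdict: equivalent
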